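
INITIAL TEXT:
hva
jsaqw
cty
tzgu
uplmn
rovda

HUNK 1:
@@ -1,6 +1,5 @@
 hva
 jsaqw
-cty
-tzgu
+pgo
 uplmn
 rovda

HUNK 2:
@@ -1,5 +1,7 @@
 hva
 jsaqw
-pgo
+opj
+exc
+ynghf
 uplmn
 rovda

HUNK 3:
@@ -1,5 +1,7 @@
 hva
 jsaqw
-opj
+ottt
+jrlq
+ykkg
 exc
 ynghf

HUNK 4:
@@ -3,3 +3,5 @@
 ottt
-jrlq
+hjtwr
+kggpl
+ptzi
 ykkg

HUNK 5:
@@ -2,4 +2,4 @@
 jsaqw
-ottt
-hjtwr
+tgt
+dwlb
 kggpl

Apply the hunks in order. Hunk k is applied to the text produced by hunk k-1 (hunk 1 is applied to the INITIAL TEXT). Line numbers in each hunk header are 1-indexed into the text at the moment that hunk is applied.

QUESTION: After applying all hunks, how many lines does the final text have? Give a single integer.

Hunk 1: at line 1 remove [cty,tzgu] add [pgo] -> 5 lines: hva jsaqw pgo uplmn rovda
Hunk 2: at line 1 remove [pgo] add [opj,exc,ynghf] -> 7 lines: hva jsaqw opj exc ynghf uplmn rovda
Hunk 3: at line 1 remove [opj] add [ottt,jrlq,ykkg] -> 9 lines: hva jsaqw ottt jrlq ykkg exc ynghf uplmn rovda
Hunk 4: at line 3 remove [jrlq] add [hjtwr,kggpl,ptzi] -> 11 lines: hva jsaqw ottt hjtwr kggpl ptzi ykkg exc ynghf uplmn rovda
Hunk 5: at line 2 remove [ottt,hjtwr] add [tgt,dwlb] -> 11 lines: hva jsaqw tgt dwlb kggpl ptzi ykkg exc ynghf uplmn rovda
Final line count: 11

Answer: 11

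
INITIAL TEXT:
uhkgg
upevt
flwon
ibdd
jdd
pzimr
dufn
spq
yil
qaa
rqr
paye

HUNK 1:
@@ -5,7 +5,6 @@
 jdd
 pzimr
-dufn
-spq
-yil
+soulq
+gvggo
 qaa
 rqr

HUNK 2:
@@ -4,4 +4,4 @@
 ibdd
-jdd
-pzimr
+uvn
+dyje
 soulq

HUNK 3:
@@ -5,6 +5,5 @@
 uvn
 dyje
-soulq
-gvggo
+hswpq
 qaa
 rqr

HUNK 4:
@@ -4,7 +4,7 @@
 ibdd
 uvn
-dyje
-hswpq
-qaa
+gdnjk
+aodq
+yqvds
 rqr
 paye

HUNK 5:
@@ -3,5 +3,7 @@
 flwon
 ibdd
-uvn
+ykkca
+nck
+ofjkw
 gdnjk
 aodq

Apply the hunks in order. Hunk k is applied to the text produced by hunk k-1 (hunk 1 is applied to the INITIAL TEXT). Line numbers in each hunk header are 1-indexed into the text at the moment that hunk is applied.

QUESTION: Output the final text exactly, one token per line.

Hunk 1: at line 5 remove [dufn,spq,yil] add [soulq,gvggo] -> 11 lines: uhkgg upevt flwon ibdd jdd pzimr soulq gvggo qaa rqr paye
Hunk 2: at line 4 remove [jdd,pzimr] add [uvn,dyje] -> 11 lines: uhkgg upevt flwon ibdd uvn dyje soulq gvggo qaa rqr paye
Hunk 3: at line 5 remove [soulq,gvggo] add [hswpq] -> 10 lines: uhkgg upevt flwon ibdd uvn dyje hswpq qaa rqr paye
Hunk 4: at line 4 remove [dyje,hswpq,qaa] add [gdnjk,aodq,yqvds] -> 10 lines: uhkgg upevt flwon ibdd uvn gdnjk aodq yqvds rqr paye
Hunk 5: at line 3 remove [uvn] add [ykkca,nck,ofjkw] -> 12 lines: uhkgg upevt flwon ibdd ykkca nck ofjkw gdnjk aodq yqvds rqr paye

Answer: uhkgg
upevt
flwon
ibdd
ykkca
nck
ofjkw
gdnjk
aodq
yqvds
rqr
paye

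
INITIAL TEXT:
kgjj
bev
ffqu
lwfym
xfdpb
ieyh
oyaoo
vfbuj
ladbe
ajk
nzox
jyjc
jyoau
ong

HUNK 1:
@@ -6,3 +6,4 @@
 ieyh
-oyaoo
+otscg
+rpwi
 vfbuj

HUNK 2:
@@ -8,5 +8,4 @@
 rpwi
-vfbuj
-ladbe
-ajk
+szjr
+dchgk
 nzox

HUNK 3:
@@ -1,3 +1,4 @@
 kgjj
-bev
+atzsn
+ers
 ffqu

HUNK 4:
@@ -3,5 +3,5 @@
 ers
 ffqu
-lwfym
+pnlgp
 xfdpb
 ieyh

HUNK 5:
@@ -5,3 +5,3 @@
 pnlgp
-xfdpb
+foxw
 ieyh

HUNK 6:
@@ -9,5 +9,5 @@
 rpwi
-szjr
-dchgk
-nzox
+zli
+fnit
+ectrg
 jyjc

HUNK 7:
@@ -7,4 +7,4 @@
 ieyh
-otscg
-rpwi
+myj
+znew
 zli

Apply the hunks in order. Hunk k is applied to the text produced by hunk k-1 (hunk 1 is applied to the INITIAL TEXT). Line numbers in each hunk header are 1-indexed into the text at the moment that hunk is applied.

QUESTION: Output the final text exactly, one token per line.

Answer: kgjj
atzsn
ers
ffqu
pnlgp
foxw
ieyh
myj
znew
zli
fnit
ectrg
jyjc
jyoau
ong

Derivation:
Hunk 1: at line 6 remove [oyaoo] add [otscg,rpwi] -> 15 lines: kgjj bev ffqu lwfym xfdpb ieyh otscg rpwi vfbuj ladbe ajk nzox jyjc jyoau ong
Hunk 2: at line 8 remove [vfbuj,ladbe,ajk] add [szjr,dchgk] -> 14 lines: kgjj bev ffqu lwfym xfdpb ieyh otscg rpwi szjr dchgk nzox jyjc jyoau ong
Hunk 3: at line 1 remove [bev] add [atzsn,ers] -> 15 lines: kgjj atzsn ers ffqu lwfym xfdpb ieyh otscg rpwi szjr dchgk nzox jyjc jyoau ong
Hunk 4: at line 3 remove [lwfym] add [pnlgp] -> 15 lines: kgjj atzsn ers ffqu pnlgp xfdpb ieyh otscg rpwi szjr dchgk nzox jyjc jyoau ong
Hunk 5: at line 5 remove [xfdpb] add [foxw] -> 15 lines: kgjj atzsn ers ffqu pnlgp foxw ieyh otscg rpwi szjr dchgk nzox jyjc jyoau ong
Hunk 6: at line 9 remove [szjr,dchgk,nzox] add [zli,fnit,ectrg] -> 15 lines: kgjj atzsn ers ffqu pnlgp foxw ieyh otscg rpwi zli fnit ectrg jyjc jyoau ong
Hunk 7: at line 7 remove [otscg,rpwi] add [myj,znew] -> 15 lines: kgjj atzsn ers ffqu pnlgp foxw ieyh myj znew zli fnit ectrg jyjc jyoau ong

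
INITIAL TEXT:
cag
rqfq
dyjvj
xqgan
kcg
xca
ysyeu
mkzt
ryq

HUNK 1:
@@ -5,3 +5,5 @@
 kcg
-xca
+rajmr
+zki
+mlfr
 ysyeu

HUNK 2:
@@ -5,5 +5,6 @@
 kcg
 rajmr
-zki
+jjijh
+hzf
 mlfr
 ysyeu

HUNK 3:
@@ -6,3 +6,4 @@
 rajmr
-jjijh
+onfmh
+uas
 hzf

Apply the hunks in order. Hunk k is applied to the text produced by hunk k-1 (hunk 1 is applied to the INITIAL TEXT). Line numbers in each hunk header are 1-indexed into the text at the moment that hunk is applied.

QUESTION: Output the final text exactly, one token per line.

Answer: cag
rqfq
dyjvj
xqgan
kcg
rajmr
onfmh
uas
hzf
mlfr
ysyeu
mkzt
ryq

Derivation:
Hunk 1: at line 5 remove [xca] add [rajmr,zki,mlfr] -> 11 lines: cag rqfq dyjvj xqgan kcg rajmr zki mlfr ysyeu mkzt ryq
Hunk 2: at line 5 remove [zki] add [jjijh,hzf] -> 12 lines: cag rqfq dyjvj xqgan kcg rajmr jjijh hzf mlfr ysyeu mkzt ryq
Hunk 3: at line 6 remove [jjijh] add [onfmh,uas] -> 13 lines: cag rqfq dyjvj xqgan kcg rajmr onfmh uas hzf mlfr ysyeu mkzt ryq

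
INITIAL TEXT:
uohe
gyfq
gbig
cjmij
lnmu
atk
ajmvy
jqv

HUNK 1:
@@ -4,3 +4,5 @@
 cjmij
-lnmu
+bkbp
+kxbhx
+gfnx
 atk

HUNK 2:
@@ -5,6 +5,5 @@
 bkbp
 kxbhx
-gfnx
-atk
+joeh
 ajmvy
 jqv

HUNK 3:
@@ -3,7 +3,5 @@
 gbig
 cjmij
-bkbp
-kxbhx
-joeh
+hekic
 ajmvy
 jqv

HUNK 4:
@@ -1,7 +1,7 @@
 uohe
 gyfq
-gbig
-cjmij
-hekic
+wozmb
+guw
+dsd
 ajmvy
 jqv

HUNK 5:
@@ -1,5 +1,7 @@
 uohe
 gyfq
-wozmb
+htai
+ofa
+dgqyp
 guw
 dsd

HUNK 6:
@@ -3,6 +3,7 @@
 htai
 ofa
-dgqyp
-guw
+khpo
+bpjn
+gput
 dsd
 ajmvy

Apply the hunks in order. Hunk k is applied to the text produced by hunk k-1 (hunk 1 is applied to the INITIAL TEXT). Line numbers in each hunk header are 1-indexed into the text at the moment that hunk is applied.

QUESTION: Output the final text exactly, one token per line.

Hunk 1: at line 4 remove [lnmu] add [bkbp,kxbhx,gfnx] -> 10 lines: uohe gyfq gbig cjmij bkbp kxbhx gfnx atk ajmvy jqv
Hunk 2: at line 5 remove [gfnx,atk] add [joeh] -> 9 lines: uohe gyfq gbig cjmij bkbp kxbhx joeh ajmvy jqv
Hunk 3: at line 3 remove [bkbp,kxbhx,joeh] add [hekic] -> 7 lines: uohe gyfq gbig cjmij hekic ajmvy jqv
Hunk 4: at line 1 remove [gbig,cjmij,hekic] add [wozmb,guw,dsd] -> 7 lines: uohe gyfq wozmb guw dsd ajmvy jqv
Hunk 5: at line 1 remove [wozmb] add [htai,ofa,dgqyp] -> 9 lines: uohe gyfq htai ofa dgqyp guw dsd ajmvy jqv
Hunk 6: at line 3 remove [dgqyp,guw] add [khpo,bpjn,gput] -> 10 lines: uohe gyfq htai ofa khpo bpjn gput dsd ajmvy jqv

Answer: uohe
gyfq
htai
ofa
khpo
bpjn
gput
dsd
ajmvy
jqv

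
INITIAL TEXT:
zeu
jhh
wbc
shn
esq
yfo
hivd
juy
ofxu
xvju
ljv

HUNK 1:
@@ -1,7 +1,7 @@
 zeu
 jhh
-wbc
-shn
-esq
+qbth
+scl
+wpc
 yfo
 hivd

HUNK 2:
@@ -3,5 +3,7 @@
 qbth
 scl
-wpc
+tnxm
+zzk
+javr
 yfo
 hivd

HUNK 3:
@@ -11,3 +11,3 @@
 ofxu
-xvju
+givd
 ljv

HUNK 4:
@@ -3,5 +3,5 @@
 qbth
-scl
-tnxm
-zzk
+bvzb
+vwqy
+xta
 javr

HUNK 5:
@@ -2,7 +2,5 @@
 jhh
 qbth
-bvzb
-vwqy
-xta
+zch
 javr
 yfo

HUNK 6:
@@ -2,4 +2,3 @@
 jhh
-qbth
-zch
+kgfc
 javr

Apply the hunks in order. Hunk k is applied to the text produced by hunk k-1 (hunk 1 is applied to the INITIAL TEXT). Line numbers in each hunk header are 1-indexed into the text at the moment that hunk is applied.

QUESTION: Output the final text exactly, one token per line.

Hunk 1: at line 1 remove [wbc,shn,esq] add [qbth,scl,wpc] -> 11 lines: zeu jhh qbth scl wpc yfo hivd juy ofxu xvju ljv
Hunk 2: at line 3 remove [wpc] add [tnxm,zzk,javr] -> 13 lines: zeu jhh qbth scl tnxm zzk javr yfo hivd juy ofxu xvju ljv
Hunk 3: at line 11 remove [xvju] add [givd] -> 13 lines: zeu jhh qbth scl tnxm zzk javr yfo hivd juy ofxu givd ljv
Hunk 4: at line 3 remove [scl,tnxm,zzk] add [bvzb,vwqy,xta] -> 13 lines: zeu jhh qbth bvzb vwqy xta javr yfo hivd juy ofxu givd ljv
Hunk 5: at line 2 remove [bvzb,vwqy,xta] add [zch] -> 11 lines: zeu jhh qbth zch javr yfo hivd juy ofxu givd ljv
Hunk 6: at line 2 remove [qbth,zch] add [kgfc] -> 10 lines: zeu jhh kgfc javr yfo hivd juy ofxu givd ljv

Answer: zeu
jhh
kgfc
javr
yfo
hivd
juy
ofxu
givd
ljv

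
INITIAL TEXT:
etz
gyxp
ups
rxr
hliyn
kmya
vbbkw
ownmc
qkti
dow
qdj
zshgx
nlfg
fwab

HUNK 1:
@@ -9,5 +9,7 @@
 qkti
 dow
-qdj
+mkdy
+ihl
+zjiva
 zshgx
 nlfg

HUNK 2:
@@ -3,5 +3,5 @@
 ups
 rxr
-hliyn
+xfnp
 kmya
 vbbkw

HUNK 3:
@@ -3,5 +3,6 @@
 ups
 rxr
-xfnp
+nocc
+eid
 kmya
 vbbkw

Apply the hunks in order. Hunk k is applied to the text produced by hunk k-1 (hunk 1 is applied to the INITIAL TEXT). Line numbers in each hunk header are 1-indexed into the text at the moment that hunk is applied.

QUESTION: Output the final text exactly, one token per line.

Answer: etz
gyxp
ups
rxr
nocc
eid
kmya
vbbkw
ownmc
qkti
dow
mkdy
ihl
zjiva
zshgx
nlfg
fwab

Derivation:
Hunk 1: at line 9 remove [qdj] add [mkdy,ihl,zjiva] -> 16 lines: etz gyxp ups rxr hliyn kmya vbbkw ownmc qkti dow mkdy ihl zjiva zshgx nlfg fwab
Hunk 2: at line 3 remove [hliyn] add [xfnp] -> 16 lines: etz gyxp ups rxr xfnp kmya vbbkw ownmc qkti dow mkdy ihl zjiva zshgx nlfg fwab
Hunk 3: at line 3 remove [xfnp] add [nocc,eid] -> 17 lines: etz gyxp ups rxr nocc eid kmya vbbkw ownmc qkti dow mkdy ihl zjiva zshgx nlfg fwab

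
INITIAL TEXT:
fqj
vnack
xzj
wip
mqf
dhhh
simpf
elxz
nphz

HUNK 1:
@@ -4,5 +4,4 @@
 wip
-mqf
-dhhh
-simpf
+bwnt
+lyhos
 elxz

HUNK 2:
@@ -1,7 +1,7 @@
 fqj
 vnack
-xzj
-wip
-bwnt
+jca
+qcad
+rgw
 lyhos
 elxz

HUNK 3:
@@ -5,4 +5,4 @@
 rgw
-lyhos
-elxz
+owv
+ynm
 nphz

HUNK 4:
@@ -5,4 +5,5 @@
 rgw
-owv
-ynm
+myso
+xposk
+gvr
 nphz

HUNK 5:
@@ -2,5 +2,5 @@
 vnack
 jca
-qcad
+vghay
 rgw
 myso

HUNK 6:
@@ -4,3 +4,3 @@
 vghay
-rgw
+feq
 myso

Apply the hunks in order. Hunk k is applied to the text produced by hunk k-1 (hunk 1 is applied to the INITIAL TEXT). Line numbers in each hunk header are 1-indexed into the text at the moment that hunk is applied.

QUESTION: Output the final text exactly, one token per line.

Hunk 1: at line 4 remove [mqf,dhhh,simpf] add [bwnt,lyhos] -> 8 lines: fqj vnack xzj wip bwnt lyhos elxz nphz
Hunk 2: at line 1 remove [xzj,wip,bwnt] add [jca,qcad,rgw] -> 8 lines: fqj vnack jca qcad rgw lyhos elxz nphz
Hunk 3: at line 5 remove [lyhos,elxz] add [owv,ynm] -> 8 lines: fqj vnack jca qcad rgw owv ynm nphz
Hunk 4: at line 5 remove [owv,ynm] add [myso,xposk,gvr] -> 9 lines: fqj vnack jca qcad rgw myso xposk gvr nphz
Hunk 5: at line 2 remove [qcad] add [vghay] -> 9 lines: fqj vnack jca vghay rgw myso xposk gvr nphz
Hunk 6: at line 4 remove [rgw] add [feq] -> 9 lines: fqj vnack jca vghay feq myso xposk gvr nphz

Answer: fqj
vnack
jca
vghay
feq
myso
xposk
gvr
nphz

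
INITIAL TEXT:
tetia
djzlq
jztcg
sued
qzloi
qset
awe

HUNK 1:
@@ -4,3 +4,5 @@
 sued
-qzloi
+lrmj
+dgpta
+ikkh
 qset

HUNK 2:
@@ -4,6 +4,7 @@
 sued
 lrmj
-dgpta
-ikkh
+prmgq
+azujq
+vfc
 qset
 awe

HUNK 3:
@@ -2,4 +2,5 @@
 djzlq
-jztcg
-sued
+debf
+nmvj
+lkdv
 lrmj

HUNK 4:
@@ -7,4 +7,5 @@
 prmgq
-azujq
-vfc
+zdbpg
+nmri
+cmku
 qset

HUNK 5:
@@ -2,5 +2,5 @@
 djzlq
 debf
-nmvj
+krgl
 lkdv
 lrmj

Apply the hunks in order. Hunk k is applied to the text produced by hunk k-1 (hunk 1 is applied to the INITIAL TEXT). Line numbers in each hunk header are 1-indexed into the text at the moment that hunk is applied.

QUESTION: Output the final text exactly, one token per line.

Hunk 1: at line 4 remove [qzloi] add [lrmj,dgpta,ikkh] -> 9 lines: tetia djzlq jztcg sued lrmj dgpta ikkh qset awe
Hunk 2: at line 4 remove [dgpta,ikkh] add [prmgq,azujq,vfc] -> 10 lines: tetia djzlq jztcg sued lrmj prmgq azujq vfc qset awe
Hunk 3: at line 2 remove [jztcg,sued] add [debf,nmvj,lkdv] -> 11 lines: tetia djzlq debf nmvj lkdv lrmj prmgq azujq vfc qset awe
Hunk 4: at line 7 remove [azujq,vfc] add [zdbpg,nmri,cmku] -> 12 lines: tetia djzlq debf nmvj lkdv lrmj prmgq zdbpg nmri cmku qset awe
Hunk 5: at line 2 remove [nmvj] add [krgl] -> 12 lines: tetia djzlq debf krgl lkdv lrmj prmgq zdbpg nmri cmku qset awe

Answer: tetia
djzlq
debf
krgl
lkdv
lrmj
prmgq
zdbpg
nmri
cmku
qset
awe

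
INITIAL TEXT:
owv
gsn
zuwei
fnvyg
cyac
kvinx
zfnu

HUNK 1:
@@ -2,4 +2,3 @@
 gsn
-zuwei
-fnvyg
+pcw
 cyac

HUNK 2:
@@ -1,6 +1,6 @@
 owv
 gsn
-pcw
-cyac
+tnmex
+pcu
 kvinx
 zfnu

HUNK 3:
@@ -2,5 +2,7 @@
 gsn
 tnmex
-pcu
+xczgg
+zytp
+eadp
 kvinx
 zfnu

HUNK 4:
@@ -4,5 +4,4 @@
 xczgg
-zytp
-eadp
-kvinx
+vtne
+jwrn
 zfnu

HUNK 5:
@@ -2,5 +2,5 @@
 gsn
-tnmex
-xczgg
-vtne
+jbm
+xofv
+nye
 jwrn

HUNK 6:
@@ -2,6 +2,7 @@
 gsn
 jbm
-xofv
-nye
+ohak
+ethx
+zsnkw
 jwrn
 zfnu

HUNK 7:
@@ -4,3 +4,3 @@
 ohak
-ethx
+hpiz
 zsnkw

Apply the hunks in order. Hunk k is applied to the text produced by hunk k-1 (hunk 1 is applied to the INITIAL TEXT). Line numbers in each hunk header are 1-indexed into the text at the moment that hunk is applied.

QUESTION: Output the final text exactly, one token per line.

Answer: owv
gsn
jbm
ohak
hpiz
zsnkw
jwrn
zfnu

Derivation:
Hunk 1: at line 2 remove [zuwei,fnvyg] add [pcw] -> 6 lines: owv gsn pcw cyac kvinx zfnu
Hunk 2: at line 1 remove [pcw,cyac] add [tnmex,pcu] -> 6 lines: owv gsn tnmex pcu kvinx zfnu
Hunk 3: at line 2 remove [pcu] add [xczgg,zytp,eadp] -> 8 lines: owv gsn tnmex xczgg zytp eadp kvinx zfnu
Hunk 4: at line 4 remove [zytp,eadp,kvinx] add [vtne,jwrn] -> 7 lines: owv gsn tnmex xczgg vtne jwrn zfnu
Hunk 5: at line 2 remove [tnmex,xczgg,vtne] add [jbm,xofv,nye] -> 7 lines: owv gsn jbm xofv nye jwrn zfnu
Hunk 6: at line 2 remove [xofv,nye] add [ohak,ethx,zsnkw] -> 8 lines: owv gsn jbm ohak ethx zsnkw jwrn zfnu
Hunk 7: at line 4 remove [ethx] add [hpiz] -> 8 lines: owv gsn jbm ohak hpiz zsnkw jwrn zfnu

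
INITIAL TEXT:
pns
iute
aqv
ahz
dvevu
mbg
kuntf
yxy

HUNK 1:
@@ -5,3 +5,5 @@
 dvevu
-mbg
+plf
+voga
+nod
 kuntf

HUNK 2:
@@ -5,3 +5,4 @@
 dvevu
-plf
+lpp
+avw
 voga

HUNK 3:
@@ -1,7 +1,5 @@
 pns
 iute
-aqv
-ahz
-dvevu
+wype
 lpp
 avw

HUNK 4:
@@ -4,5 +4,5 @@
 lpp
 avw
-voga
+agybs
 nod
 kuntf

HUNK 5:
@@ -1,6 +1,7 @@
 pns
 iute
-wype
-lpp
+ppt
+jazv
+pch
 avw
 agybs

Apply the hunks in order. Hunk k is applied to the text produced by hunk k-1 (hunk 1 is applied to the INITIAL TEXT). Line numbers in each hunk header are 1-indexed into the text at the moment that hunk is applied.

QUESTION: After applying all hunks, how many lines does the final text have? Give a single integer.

Hunk 1: at line 5 remove [mbg] add [plf,voga,nod] -> 10 lines: pns iute aqv ahz dvevu plf voga nod kuntf yxy
Hunk 2: at line 5 remove [plf] add [lpp,avw] -> 11 lines: pns iute aqv ahz dvevu lpp avw voga nod kuntf yxy
Hunk 3: at line 1 remove [aqv,ahz,dvevu] add [wype] -> 9 lines: pns iute wype lpp avw voga nod kuntf yxy
Hunk 4: at line 4 remove [voga] add [agybs] -> 9 lines: pns iute wype lpp avw agybs nod kuntf yxy
Hunk 5: at line 1 remove [wype,lpp] add [ppt,jazv,pch] -> 10 lines: pns iute ppt jazv pch avw agybs nod kuntf yxy
Final line count: 10

Answer: 10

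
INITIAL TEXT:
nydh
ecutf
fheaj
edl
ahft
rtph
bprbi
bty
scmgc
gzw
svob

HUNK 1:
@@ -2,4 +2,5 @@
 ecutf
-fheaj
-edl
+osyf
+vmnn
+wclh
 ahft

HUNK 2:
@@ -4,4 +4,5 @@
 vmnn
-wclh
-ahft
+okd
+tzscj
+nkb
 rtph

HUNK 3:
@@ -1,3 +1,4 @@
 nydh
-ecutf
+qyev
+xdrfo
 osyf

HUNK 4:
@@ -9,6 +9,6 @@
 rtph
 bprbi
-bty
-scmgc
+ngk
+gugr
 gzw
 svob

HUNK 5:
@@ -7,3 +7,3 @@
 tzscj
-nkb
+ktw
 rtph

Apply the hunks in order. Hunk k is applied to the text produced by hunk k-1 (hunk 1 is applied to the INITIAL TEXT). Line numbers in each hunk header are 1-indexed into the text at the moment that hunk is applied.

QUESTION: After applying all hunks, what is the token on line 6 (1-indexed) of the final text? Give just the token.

Hunk 1: at line 2 remove [fheaj,edl] add [osyf,vmnn,wclh] -> 12 lines: nydh ecutf osyf vmnn wclh ahft rtph bprbi bty scmgc gzw svob
Hunk 2: at line 4 remove [wclh,ahft] add [okd,tzscj,nkb] -> 13 lines: nydh ecutf osyf vmnn okd tzscj nkb rtph bprbi bty scmgc gzw svob
Hunk 3: at line 1 remove [ecutf] add [qyev,xdrfo] -> 14 lines: nydh qyev xdrfo osyf vmnn okd tzscj nkb rtph bprbi bty scmgc gzw svob
Hunk 4: at line 9 remove [bty,scmgc] add [ngk,gugr] -> 14 lines: nydh qyev xdrfo osyf vmnn okd tzscj nkb rtph bprbi ngk gugr gzw svob
Hunk 5: at line 7 remove [nkb] add [ktw] -> 14 lines: nydh qyev xdrfo osyf vmnn okd tzscj ktw rtph bprbi ngk gugr gzw svob
Final line 6: okd

Answer: okd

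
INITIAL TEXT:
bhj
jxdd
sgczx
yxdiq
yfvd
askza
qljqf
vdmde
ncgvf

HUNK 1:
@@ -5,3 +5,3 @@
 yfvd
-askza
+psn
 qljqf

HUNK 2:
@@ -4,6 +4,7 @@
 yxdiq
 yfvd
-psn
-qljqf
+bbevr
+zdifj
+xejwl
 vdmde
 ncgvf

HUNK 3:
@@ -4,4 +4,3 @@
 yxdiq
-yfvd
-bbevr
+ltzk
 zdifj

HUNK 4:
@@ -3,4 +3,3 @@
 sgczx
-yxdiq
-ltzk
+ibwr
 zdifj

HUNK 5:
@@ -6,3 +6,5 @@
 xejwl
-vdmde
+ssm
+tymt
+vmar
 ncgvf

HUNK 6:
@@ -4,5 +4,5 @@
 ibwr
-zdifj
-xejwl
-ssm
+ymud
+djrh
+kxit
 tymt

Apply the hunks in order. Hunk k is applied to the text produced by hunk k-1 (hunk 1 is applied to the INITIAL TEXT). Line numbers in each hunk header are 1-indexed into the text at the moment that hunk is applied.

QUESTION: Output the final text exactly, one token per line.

Hunk 1: at line 5 remove [askza] add [psn] -> 9 lines: bhj jxdd sgczx yxdiq yfvd psn qljqf vdmde ncgvf
Hunk 2: at line 4 remove [psn,qljqf] add [bbevr,zdifj,xejwl] -> 10 lines: bhj jxdd sgczx yxdiq yfvd bbevr zdifj xejwl vdmde ncgvf
Hunk 3: at line 4 remove [yfvd,bbevr] add [ltzk] -> 9 lines: bhj jxdd sgczx yxdiq ltzk zdifj xejwl vdmde ncgvf
Hunk 4: at line 3 remove [yxdiq,ltzk] add [ibwr] -> 8 lines: bhj jxdd sgczx ibwr zdifj xejwl vdmde ncgvf
Hunk 5: at line 6 remove [vdmde] add [ssm,tymt,vmar] -> 10 lines: bhj jxdd sgczx ibwr zdifj xejwl ssm tymt vmar ncgvf
Hunk 6: at line 4 remove [zdifj,xejwl,ssm] add [ymud,djrh,kxit] -> 10 lines: bhj jxdd sgczx ibwr ymud djrh kxit tymt vmar ncgvf

Answer: bhj
jxdd
sgczx
ibwr
ymud
djrh
kxit
tymt
vmar
ncgvf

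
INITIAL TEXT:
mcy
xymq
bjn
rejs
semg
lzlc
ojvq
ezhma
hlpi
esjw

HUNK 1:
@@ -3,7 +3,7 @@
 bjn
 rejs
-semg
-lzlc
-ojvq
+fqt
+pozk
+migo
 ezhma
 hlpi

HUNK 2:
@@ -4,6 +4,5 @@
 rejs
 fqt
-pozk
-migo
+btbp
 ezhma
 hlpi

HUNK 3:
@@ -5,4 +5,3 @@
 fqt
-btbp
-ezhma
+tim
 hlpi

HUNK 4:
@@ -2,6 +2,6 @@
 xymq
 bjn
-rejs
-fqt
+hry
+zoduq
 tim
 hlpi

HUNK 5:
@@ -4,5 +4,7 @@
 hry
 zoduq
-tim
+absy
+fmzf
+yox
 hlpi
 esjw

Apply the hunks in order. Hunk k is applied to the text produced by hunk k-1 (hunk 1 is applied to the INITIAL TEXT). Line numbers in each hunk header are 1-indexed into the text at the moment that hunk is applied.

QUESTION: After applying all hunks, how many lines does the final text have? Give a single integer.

Hunk 1: at line 3 remove [semg,lzlc,ojvq] add [fqt,pozk,migo] -> 10 lines: mcy xymq bjn rejs fqt pozk migo ezhma hlpi esjw
Hunk 2: at line 4 remove [pozk,migo] add [btbp] -> 9 lines: mcy xymq bjn rejs fqt btbp ezhma hlpi esjw
Hunk 3: at line 5 remove [btbp,ezhma] add [tim] -> 8 lines: mcy xymq bjn rejs fqt tim hlpi esjw
Hunk 4: at line 2 remove [rejs,fqt] add [hry,zoduq] -> 8 lines: mcy xymq bjn hry zoduq tim hlpi esjw
Hunk 5: at line 4 remove [tim] add [absy,fmzf,yox] -> 10 lines: mcy xymq bjn hry zoduq absy fmzf yox hlpi esjw
Final line count: 10

Answer: 10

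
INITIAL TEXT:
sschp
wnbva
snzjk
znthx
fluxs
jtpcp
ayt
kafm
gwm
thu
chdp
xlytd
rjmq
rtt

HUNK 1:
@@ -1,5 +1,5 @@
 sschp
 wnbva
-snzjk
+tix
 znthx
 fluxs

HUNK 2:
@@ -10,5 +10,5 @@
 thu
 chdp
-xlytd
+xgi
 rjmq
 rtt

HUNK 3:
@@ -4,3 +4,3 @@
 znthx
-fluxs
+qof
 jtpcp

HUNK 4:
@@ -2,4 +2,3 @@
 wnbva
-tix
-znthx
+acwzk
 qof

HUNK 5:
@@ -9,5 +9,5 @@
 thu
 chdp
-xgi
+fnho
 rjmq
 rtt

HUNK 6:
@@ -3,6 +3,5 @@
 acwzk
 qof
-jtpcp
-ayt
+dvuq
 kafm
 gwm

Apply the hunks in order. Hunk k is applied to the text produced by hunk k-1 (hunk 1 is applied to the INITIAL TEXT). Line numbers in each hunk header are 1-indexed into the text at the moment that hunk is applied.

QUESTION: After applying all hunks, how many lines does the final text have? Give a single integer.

Answer: 12

Derivation:
Hunk 1: at line 1 remove [snzjk] add [tix] -> 14 lines: sschp wnbva tix znthx fluxs jtpcp ayt kafm gwm thu chdp xlytd rjmq rtt
Hunk 2: at line 10 remove [xlytd] add [xgi] -> 14 lines: sschp wnbva tix znthx fluxs jtpcp ayt kafm gwm thu chdp xgi rjmq rtt
Hunk 3: at line 4 remove [fluxs] add [qof] -> 14 lines: sschp wnbva tix znthx qof jtpcp ayt kafm gwm thu chdp xgi rjmq rtt
Hunk 4: at line 2 remove [tix,znthx] add [acwzk] -> 13 lines: sschp wnbva acwzk qof jtpcp ayt kafm gwm thu chdp xgi rjmq rtt
Hunk 5: at line 9 remove [xgi] add [fnho] -> 13 lines: sschp wnbva acwzk qof jtpcp ayt kafm gwm thu chdp fnho rjmq rtt
Hunk 6: at line 3 remove [jtpcp,ayt] add [dvuq] -> 12 lines: sschp wnbva acwzk qof dvuq kafm gwm thu chdp fnho rjmq rtt
Final line count: 12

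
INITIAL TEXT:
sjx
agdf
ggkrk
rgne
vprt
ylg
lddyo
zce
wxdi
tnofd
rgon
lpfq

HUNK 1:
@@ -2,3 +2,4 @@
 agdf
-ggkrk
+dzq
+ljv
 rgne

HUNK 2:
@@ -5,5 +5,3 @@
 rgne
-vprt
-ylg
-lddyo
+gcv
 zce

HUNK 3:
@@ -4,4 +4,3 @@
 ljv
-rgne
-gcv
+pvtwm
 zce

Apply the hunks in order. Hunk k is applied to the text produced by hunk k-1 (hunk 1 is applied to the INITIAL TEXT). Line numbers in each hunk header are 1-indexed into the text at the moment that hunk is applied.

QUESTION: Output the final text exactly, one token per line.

Answer: sjx
agdf
dzq
ljv
pvtwm
zce
wxdi
tnofd
rgon
lpfq

Derivation:
Hunk 1: at line 2 remove [ggkrk] add [dzq,ljv] -> 13 lines: sjx agdf dzq ljv rgne vprt ylg lddyo zce wxdi tnofd rgon lpfq
Hunk 2: at line 5 remove [vprt,ylg,lddyo] add [gcv] -> 11 lines: sjx agdf dzq ljv rgne gcv zce wxdi tnofd rgon lpfq
Hunk 3: at line 4 remove [rgne,gcv] add [pvtwm] -> 10 lines: sjx agdf dzq ljv pvtwm zce wxdi tnofd rgon lpfq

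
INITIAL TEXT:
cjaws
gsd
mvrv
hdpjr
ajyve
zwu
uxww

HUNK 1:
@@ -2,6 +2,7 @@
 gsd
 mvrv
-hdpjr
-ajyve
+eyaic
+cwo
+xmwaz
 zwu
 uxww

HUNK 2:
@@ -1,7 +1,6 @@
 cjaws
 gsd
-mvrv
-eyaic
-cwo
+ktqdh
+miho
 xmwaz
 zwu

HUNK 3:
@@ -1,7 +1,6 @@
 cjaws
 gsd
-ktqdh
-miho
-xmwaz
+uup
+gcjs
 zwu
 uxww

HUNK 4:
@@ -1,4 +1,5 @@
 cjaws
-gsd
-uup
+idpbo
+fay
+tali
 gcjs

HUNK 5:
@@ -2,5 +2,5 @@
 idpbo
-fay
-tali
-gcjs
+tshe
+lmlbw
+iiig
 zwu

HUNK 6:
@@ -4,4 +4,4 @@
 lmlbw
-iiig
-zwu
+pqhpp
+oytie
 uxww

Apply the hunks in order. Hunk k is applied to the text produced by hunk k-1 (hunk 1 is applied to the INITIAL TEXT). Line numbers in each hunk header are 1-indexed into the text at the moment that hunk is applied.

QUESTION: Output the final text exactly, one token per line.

Hunk 1: at line 2 remove [hdpjr,ajyve] add [eyaic,cwo,xmwaz] -> 8 lines: cjaws gsd mvrv eyaic cwo xmwaz zwu uxww
Hunk 2: at line 1 remove [mvrv,eyaic,cwo] add [ktqdh,miho] -> 7 lines: cjaws gsd ktqdh miho xmwaz zwu uxww
Hunk 3: at line 1 remove [ktqdh,miho,xmwaz] add [uup,gcjs] -> 6 lines: cjaws gsd uup gcjs zwu uxww
Hunk 4: at line 1 remove [gsd,uup] add [idpbo,fay,tali] -> 7 lines: cjaws idpbo fay tali gcjs zwu uxww
Hunk 5: at line 2 remove [fay,tali,gcjs] add [tshe,lmlbw,iiig] -> 7 lines: cjaws idpbo tshe lmlbw iiig zwu uxww
Hunk 6: at line 4 remove [iiig,zwu] add [pqhpp,oytie] -> 7 lines: cjaws idpbo tshe lmlbw pqhpp oytie uxww

Answer: cjaws
idpbo
tshe
lmlbw
pqhpp
oytie
uxww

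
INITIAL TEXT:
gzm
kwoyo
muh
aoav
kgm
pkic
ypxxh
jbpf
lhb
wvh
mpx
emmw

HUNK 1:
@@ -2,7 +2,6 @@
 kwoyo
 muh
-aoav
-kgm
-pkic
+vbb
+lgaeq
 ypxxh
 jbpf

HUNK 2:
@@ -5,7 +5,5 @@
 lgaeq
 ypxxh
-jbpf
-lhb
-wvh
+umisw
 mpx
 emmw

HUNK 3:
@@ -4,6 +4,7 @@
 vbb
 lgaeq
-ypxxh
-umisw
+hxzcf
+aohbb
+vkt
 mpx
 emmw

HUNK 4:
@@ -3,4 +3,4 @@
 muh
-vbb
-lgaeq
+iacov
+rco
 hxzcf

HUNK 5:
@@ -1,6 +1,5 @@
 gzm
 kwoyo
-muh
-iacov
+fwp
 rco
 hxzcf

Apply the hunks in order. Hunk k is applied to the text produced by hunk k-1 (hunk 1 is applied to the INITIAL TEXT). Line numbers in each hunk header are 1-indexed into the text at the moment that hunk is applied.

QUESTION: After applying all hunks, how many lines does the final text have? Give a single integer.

Answer: 9

Derivation:
Hunk 1: at line 2 remove [aoav,kgm,pkic] add [vbb,lgaeq] -> 11 lines: gzm kwoyo muh vbb lgaeq ypxxh jbpf lhb wvh mpx emmw
Hunk 2: at line 5 remove [jbpf,lhb,wvh] add [umisw] -> 9 lines: gzm kwoyo muh vbb lgaeq ypxxh umisw mpx emmw
Hunk 3: at line 4 remove [ypxxh,umisw] add [hxzcf,aohbb,vkt] -> 10 lines: gzm kwoyo muh vbb lgaeq hxzcf aohbb vkt mpx emmw
Hunk 4: at line 3 remove [vbb,lgaeq] add [iacov,rco] -> 10 lines: gzm kwoyo muh iacov rco hxzcf aohbb vkt mpx emmw
Hunk 5: at line 1 remove [muh,iacov] add [fwp] -> 9 lines: gzm kwoyo fwp rco hxzcf aohbb vkt mpx emmw
Final line count: 9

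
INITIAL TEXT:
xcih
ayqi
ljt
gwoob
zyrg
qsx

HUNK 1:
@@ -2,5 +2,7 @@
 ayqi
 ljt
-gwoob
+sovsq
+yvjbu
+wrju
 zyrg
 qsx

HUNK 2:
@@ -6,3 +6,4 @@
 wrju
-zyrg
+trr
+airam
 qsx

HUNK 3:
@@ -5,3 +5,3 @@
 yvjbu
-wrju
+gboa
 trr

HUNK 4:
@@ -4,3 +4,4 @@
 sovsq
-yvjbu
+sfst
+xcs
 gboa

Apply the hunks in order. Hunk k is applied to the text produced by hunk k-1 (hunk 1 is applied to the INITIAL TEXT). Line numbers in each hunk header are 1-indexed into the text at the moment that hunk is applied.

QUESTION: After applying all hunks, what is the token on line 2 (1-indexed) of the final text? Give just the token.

Hunk 1: at line 2 remove [gwoob] add [sovsq,yvjbu,wrju] -> 8 lines: xcih ayqi ljt sovsq yvjbu wrju zyrg qsx
Hunk 2: at line 6 remove [zyrg] add [trr,airam] -> 9 lines: xcih ayqi ljt sovsq yvjbu wrju trr airam qsx
Hunk 3: at line 5 remove [wrju] add [gboa] -> 9 lines: xcih ayqi ljt sovsq yvjbu gboa trr airam qsx
Hunk 4: at line 4 remove [yvjbu] add [sfst,xcs] -> 10 lines: xcih ayqi ljt sovsq sfst xcs gboa trr airam qsx
Final line 2: ayqi

Answer: ayqi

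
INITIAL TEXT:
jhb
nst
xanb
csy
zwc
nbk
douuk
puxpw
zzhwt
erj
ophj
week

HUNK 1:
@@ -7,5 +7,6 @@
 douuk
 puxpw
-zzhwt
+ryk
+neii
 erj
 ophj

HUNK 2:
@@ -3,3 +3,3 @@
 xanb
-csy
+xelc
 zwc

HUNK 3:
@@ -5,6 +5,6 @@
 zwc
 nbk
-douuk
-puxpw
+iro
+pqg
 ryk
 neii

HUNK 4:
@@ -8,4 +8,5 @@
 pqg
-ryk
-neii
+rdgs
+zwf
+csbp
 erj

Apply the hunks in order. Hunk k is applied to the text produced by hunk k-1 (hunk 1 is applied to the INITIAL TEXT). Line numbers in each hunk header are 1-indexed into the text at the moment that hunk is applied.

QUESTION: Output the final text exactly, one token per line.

Answer: jhb
nst
xanb
xelc
zwc
nbk
iro
pqg
rdgs
zwf
csbp
erj
ophj
week

Derivation:
Hunk 1: at line 7 remove [zzhwt] add [ryk,neii] -> 13 lines: jhb nst xanb csy zwc nbk douuk puxpw ryk neii erj ophj week
Hunk 2: at line 3 remove [csy] add [xelc] -> 13 lines: jhb nst xanb xelc zwc nbk douuk puxpw ryk neii erj ophj week
Hunk 3: at line 5 remove [douuk,puxpw] add [iro,pqg] -> 13 lines: jhb nst xanb xelc zwc nbk iro pqg ryk neii erj ophj week
Hunk 4: at line 8 remove [ryk,neii] add [rdgs,zwf,csbp] -> 14 lines: jhb nst xanb xelc zwc nbk iro pqg rdgs zwf csbp erj ophj week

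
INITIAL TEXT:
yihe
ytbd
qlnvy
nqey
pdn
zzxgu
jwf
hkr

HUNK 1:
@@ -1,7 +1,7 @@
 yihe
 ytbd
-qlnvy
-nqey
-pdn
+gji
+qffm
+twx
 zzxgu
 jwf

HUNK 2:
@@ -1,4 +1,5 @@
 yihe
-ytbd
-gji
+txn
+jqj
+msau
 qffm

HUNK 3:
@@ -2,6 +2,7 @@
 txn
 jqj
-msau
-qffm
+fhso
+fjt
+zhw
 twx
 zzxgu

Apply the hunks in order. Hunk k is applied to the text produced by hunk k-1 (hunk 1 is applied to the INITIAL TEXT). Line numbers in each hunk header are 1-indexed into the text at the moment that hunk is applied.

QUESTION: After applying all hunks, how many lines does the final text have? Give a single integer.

Hunk 1: at line 1 remove [qlnvy,nqey,pdn] add [gji,qffm,twx] -> 8 lines: yihe ytbd gji qffm twx zzxgu jwf hkr
Hunk 2: at line 1 remove [ytbd,gji] add [txn,jqj,msau] -> 9 lines: yihe txn jqj msau qffm twx zzxgu jwf hkr
Hunk 3: at line 2 remove [msau,qffm] add [fhso,fjt,zhw] -> 10 lines: yihe txn jqj fhso fjt zhw twx zzxgu jwf hkr
Final line count: 10

Answer: 10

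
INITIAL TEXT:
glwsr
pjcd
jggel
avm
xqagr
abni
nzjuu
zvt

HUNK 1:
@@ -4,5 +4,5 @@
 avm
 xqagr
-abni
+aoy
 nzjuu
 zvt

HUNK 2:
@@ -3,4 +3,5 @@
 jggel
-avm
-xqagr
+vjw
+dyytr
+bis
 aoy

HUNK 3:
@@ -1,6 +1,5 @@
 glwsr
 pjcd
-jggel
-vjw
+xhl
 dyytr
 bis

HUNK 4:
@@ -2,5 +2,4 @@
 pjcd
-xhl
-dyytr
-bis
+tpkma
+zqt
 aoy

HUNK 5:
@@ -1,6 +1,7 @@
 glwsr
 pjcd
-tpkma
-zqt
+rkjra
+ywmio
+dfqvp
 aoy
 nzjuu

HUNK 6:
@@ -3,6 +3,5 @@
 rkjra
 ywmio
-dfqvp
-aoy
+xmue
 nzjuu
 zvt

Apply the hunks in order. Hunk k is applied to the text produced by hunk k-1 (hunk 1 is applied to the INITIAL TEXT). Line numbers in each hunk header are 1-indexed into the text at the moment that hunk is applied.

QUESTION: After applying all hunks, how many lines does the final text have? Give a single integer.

Hunk 1: at line 4 remove [abni] add [aoy] -> 8 lines: glwsr pjcd jggel avm xqagr aoy nzjuu zvt
Hunk 2: at line 3 remove [avm,xqagr] add [vjw,dyytr,bis] -> 9 lines: glwsr pjcd jggel vjw dyytr bis aoy nzjuu zvt
Hunk 3: at line 1 remove [jggel,vjw] add [xhl] -> 8 lines: glwsr pjcd xhl dyytr bis aoy nzjuu zvt
Hunk 4: at line 2 remove [xhl,dyytr,bis] add [tpkma,zqt] -> 7 lines: glwsr pjcd tpkma zqt aoy nzjuu zvt
Hunk 5: at line 1 remove [tpkma,zqt] add [rkjra,ywmio,dfqvp] -> 8 lines: glwsr pjcd rkjra ywmio dfqvp aoy nzjuu zvt
Hunk 6: at line 3 remove [dfqvp,aoy] add [xmue] -> 7 lines: glwsr pjcd rkjra ywmio xmue nzjuu zvt
Final line count: 7

Answer: 7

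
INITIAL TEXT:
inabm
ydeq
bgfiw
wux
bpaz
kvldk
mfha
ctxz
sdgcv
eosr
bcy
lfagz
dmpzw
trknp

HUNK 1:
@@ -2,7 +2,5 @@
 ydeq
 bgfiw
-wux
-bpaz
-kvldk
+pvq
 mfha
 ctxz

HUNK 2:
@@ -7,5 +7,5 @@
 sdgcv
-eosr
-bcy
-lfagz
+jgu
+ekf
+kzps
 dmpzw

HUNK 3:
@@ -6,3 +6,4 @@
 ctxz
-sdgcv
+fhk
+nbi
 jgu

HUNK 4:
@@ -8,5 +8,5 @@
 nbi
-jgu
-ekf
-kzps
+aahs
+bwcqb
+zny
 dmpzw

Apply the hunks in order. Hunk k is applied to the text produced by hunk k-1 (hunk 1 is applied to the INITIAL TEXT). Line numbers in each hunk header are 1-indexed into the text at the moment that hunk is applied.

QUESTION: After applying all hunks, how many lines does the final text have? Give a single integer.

Answer: 13

Derivation:
Hunk 1: at line 2 remove [wux,bpaz,kvldk] add [pvq] -> 12 lines: inabm ydeq bgfiw pvq mfha ctxz sdgcv eosr bcy lfagz dmpzw trknp
Hunk 2: at line 7 remove [eosr,bcy,lfagz] add [jgu,ekf,kzps] -> 12 lines: inabm ydeq bgfiw pvq mfha ctxz sdgcv jgu ekf kzps dmpzw trknp
Hunk 3: at line 6 remove [sdgcv] add [fhk,nbi] -> 13 lines: inabm ydeq bgfiw pvq mfha ctxz fhk nbi jgu ekf kzps dmpzw trknp
Hunk 4: at line 8 remove [jgu,ekf,kzps] add [aahs,bwcqb,zny] -> 13 lines: inabm ydeq bgfiw pvq mfha ctxz fhk nbi aahs bwcqb zny dmpzw trknp
Final line count: 13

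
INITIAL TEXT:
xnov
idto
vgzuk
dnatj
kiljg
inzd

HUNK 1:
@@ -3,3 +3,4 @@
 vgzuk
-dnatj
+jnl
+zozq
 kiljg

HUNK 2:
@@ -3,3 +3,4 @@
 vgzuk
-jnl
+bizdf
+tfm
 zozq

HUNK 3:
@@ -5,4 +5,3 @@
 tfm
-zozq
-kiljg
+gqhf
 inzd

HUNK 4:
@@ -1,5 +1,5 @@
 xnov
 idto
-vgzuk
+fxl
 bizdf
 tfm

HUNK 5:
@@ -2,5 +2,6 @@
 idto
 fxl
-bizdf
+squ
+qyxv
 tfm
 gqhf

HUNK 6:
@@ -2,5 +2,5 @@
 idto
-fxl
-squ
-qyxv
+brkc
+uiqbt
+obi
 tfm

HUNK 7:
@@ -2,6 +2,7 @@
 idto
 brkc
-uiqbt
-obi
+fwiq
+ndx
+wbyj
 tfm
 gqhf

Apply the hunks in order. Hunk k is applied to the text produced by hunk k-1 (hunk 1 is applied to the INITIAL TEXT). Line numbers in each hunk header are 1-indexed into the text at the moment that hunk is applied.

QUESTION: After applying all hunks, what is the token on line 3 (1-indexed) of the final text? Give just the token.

Answer: brkc

Derivation:
Hunk 1: at line 3 remove [dnatj] add [jnl,zozq] -> 7 lines: xnov idto vgzuk jnl zozq kiljg inzd
Hunk 2: at line 3 remove [jnl] add [bizdf,tfm] -> 8 lines: xnov idto vgzuk bizdf tfm zozq kiljg inzd
Hunk 3: at line 5 remove [zozq,kiljg] add [gqhf] -> 7 lines: xnov idto vgzuk bizdf tfm gqhf inzd
Hunk 4: at line 1 remove [vgzuk] add [fxl] -> 7 lines: xnov idto fxl bizdf tfm gqhf inzd
Hunk 5: at line 2 remove [bizdf] add [squ,qyxv] -> 8 lines: xnov idto fxl squ qyxv tfm gqhf inzd
Hunk 6: at line 2 remove [fxl,squ,qyxv] add [brkc,uiqbt,obi] -> 8 lines: xnov idto brkc uiqbt obi tfm gqhf inzd
Hunk 7: at line 2 remove [uiqbt,obi] add [fwiq,ndx,wbyj] -> 9 lines: xnov idto brkc fwiq ndx wbyj tfm gqhf inzd
Final line 3: brkc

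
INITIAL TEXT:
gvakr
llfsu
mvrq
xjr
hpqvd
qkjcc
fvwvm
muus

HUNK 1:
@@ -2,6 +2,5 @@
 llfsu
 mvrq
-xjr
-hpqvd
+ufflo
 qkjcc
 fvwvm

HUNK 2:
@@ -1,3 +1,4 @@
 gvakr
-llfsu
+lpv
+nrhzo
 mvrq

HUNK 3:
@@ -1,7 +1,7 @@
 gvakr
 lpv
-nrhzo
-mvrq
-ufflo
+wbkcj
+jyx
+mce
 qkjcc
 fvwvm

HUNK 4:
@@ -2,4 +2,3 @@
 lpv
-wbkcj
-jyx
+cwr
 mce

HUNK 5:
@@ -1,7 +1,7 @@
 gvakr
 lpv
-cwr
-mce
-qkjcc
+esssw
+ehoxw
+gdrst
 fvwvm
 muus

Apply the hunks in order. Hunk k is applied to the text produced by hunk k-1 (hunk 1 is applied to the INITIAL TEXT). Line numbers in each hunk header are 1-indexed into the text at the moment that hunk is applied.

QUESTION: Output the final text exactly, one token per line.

Answer: gvakr
lpv
esssw
ehoxw
gdrst
fvwvm
muus

Derivation:
Hunk 1: at line 2 remove [xjr,hpqvd] add [ufflo] -> 7 lines: gvakr llfsu mvrq ufflo qkjcc fvwvm muus
Hunk 2: at line 1 remove [llfsu] add [lpv,nrhzo] -> 8 lines: gvakr lpv nrhzo mvrq ufflo qkjcc fvwvm muus
Hunk 3: at line 1 remove [nrhzo,mvrq,ufflo] add [wbkcj,jyx,mce] -> 8 lines: gvakr lpv wbkcj jyx mce qkjcc fvwvm muus
Hunk 4: at line 2 remove [wbkcj,jyx] add [cwr] -> 7 lines: gvakr lpv cwr mce qkjcc fvwvm muus
Hunk 5: at line 1 remove [cwr,mce,qkjcc] add [esssw,ehoxw,gdrst] -> 7 lines: gvakr lpv esssw ehoxw gdrst fvwvm muus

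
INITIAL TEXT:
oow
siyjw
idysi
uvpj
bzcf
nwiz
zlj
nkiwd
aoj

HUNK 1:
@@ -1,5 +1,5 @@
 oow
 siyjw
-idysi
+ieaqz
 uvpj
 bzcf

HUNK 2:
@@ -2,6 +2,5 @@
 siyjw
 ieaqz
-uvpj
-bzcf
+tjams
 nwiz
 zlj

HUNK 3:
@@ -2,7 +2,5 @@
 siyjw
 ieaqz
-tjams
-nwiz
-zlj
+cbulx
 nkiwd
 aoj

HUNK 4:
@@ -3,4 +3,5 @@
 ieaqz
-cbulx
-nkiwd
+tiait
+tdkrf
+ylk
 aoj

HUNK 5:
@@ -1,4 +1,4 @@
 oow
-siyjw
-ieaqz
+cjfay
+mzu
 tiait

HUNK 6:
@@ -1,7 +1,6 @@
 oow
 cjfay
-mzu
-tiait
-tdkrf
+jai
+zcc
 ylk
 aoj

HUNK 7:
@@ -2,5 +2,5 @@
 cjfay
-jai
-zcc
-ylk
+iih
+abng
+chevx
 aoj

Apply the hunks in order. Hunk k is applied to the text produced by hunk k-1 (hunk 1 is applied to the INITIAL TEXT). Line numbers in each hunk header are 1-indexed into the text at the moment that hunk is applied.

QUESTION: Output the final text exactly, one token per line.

Hunk 1: at line 1 remove [idysi] add [ieaqz] -> 9 lines: oow siyjw ieaqz uvpj bzcf nwiz zlj nkiwd aoj
Hunk 2: at line 2 remove [uvpj,bzcf] add [tjams] -> 8 lines: oow siyjw ieaqz tjams nwiz zlj nkiwd aoj
Hunk 3: at line 2 remove [tjams,nwiz,zlj] add [cbulx] -> 6 lines: oow siyjw ieaqz cbulx nkiwd aoj
Hunk 4: at line 3 remove [cbulx,nkiwd] add [tiait,tdkrf,ylk] -> 7 lines: oow siyjw ieaqz tiait tdkrf ylk aoj
Hunk 5: at line 1 remove [siyjw,ieaqz] add [cjfay,mzu] -> 7 lines: oow cjfay mzu tiait tdkrf ylk aoj
Hunk 6: at line 1 remove [mzu,tiait,tdkrf] add [jai,zcc] -> 6 lines: oow cjfay jai zcc ylk aoj
Hunk 7: at line 2 remove [jai,zcc,ylk] add [iih,abng,chevx] -> 6 lines: oow cjfay iih abng chevx aoj

Answer: oow
cjfay
iih
abng
chevx
aoj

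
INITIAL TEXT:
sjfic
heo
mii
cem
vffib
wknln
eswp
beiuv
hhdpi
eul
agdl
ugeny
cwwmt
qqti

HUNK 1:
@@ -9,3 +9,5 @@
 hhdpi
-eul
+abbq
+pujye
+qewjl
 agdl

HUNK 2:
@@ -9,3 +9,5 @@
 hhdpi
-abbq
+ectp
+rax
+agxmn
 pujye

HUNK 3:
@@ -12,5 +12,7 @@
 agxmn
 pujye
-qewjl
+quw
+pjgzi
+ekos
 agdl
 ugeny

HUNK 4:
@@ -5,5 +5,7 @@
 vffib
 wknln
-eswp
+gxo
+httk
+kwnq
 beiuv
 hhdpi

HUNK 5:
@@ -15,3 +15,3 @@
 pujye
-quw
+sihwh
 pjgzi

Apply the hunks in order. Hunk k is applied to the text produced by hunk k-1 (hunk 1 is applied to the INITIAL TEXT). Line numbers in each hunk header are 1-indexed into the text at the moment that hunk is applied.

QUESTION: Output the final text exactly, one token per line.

Hunk 1: at line 9 remove [eul] add [abbq,pujye,qewjl] -> 16 lines: sjfic heo mii cem vffib wknln eswp beiuv hhdpi abbq pujye qewjl agdl ugeny cwwmt qqti
Hunk 2: at line 9 remove [abbq] add [ectp,rax,agxmn] -> 18 lines: sjfic heo mii cem vffib wknln eswp beiuv hhdpi ectp rax agxmn pujye qewjl agdl ugeny cwwmt qqti
Hunk 3: at line 12 remove [qewjl] add [quw,pjgzi,ekos] -> 20 lines: sjfic heo mii cem vffib wknln eswp beiuv hhdpi ectp rax agxmn pujye quw pjgzi ekos agdl ugeny cwwmt qqti
Hunk 4: at line 5 remove [eswp] add [gxo,httk,kwnq] -> 22 lines: sjfic heo mii cem vffib wknln gxo httk kwnq beiuv hhdpi ectp rax agxmn pujye quw pjgzi ekos agdl ugeny cwwmt qqti
Hunk 5: at line 15 remove [quw] add [sihwh] -> 22 lines: sjfic heo mii cem vffib wknln gxo httk kwnq beiuv hhdpi ectp rax agxmn pujye sihwh pjgzi ekos agdl ugeny cwwmt qqti

Answer: sjfic
heo
mii
cem
vffib
wknln
gxo
httk
kwnq
beiuv
hhdpi
ectp
rax
agxmn
pujye
sihwh
pjgzi
ekos
agdl
ugeny
cwwmt
qqti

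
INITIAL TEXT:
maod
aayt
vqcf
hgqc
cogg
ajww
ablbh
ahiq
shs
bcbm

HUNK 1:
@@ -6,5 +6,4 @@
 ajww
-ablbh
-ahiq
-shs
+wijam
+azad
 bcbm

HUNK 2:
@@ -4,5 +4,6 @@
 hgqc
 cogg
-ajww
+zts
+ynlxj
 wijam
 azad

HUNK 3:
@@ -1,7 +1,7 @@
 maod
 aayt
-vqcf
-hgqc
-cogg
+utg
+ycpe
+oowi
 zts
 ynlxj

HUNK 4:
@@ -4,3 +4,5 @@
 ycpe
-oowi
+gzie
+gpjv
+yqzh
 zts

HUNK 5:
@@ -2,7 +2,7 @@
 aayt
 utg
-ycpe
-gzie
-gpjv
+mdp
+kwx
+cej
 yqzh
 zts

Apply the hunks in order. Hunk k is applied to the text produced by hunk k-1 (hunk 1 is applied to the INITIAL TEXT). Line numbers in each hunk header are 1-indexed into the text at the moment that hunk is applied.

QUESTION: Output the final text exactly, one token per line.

Hunk 1: at line 6 remove [ablbh,ahiq,shs] add [wijam,azad] -> 9 lines: maod aayt vqcf hgqc cogg ajww wijam azad bcbm
Hunk 2: at line 4 remove [ajww] add [zts,ynlxj] -> 10 lines: maod aayt vqcf hgqc cogg zts ynlxj wijam azad bcbm
Hunk 3: at line 1 remove [vqcf,hgqc,cogg] add [utg,ycpe,oowi] -> 10 lines: maod aayt utg ycpe oowi zts ynlxj wijam azad bcbm
Hunk 4: at line 4 remove [oowi] add [gzie,gpjv,yqzh] -> 12 lines: maod aayt utg ycpe gzie gpjv yqzh zts ynlxj wijam azad bcbm
Hunk 5: at line 2 remove [ycpe,gzie,gpjv] add [mdp,kwx,cej] -> 12 lines: maod aayt utg mdp kwx cej yqzh zts ynlxj wijam azad bcbm

Answer: maod
aayt
utg
mdp
kwx
cej
yqzh
zts
ynlxj
wijam
azad
bcbm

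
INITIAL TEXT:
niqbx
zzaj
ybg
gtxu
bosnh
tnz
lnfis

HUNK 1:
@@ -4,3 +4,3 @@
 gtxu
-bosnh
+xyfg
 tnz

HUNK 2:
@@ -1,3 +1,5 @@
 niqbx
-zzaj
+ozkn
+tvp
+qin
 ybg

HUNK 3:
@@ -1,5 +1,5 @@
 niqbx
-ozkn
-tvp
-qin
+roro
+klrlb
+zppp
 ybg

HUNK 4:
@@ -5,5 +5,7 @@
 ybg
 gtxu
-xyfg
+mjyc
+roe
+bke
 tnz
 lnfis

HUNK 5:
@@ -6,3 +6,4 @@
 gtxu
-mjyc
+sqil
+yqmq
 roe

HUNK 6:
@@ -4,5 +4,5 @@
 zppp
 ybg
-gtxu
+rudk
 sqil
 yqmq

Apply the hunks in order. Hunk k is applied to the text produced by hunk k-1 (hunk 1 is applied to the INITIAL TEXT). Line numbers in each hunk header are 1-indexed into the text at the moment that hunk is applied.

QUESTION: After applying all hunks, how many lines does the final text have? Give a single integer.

Answer: 12

Derivation:
Hunk 1: at line 4 remove [bosnh] add [xyfg] -> 7 lines: niqbx zzaj ybg gtxu xyfg tnz lnfis
Hunk 2: at line 1 remove [zzaj] add [ozkn,tvp,qin] -> 9 lines: niqbx ozkn tvp qin ybg gtxu xyfg tnz lnfis
Hunk 3: at line 1 remove [ozkn,tvp,qin] add [roro,klrlb,zppp] -> 9 lines: niqbx roro klrlb zppp ybg gtxu xyfg tnz lnfis
Hunk 4: at line 5 remove [xyfg] add [mjyc,roe,bke] -> 11 lines: niqbx roro klrlb zppp ybg gtxu mjyc roe bke tnz lnfis
Hunk 5: at line 6 remove [mjyc] add [sqil,yqmq] -> 12 lines: niqbx roro klrlb zppp ybg gtxu sqil yqmq roe bke tnz lnfis
Hunk 6: at line 4 remove [gtxu] add [rudk] -> 12 lines: niqbx roro klrlb zppp ybg rudk sqil yqmq roe bke tnz lnfis
Final line count: 12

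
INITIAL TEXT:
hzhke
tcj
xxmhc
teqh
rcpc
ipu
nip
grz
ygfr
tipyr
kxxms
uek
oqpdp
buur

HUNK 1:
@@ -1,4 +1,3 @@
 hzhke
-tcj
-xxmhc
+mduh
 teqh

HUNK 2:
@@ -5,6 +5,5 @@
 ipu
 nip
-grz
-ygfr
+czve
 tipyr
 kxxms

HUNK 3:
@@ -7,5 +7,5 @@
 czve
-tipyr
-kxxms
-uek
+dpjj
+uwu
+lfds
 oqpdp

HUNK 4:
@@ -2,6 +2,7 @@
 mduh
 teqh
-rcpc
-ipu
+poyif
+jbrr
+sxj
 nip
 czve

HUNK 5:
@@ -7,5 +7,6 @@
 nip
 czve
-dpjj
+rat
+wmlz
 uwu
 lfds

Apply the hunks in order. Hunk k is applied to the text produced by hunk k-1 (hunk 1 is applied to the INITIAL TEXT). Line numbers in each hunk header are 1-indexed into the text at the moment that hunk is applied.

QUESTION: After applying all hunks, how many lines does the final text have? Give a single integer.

Answer: 14

Derivation:
Hunk 1: at line 1 remove [tcj,xxmhc] add [mduh] -> 13 lines: hzhke mduh teqh rcpc ipu nip grz ygfr tipyr kxxms uek oqpdp buur
Hunk 2: at line 5 remove [grz,ygfr] add [czve] -> 12 lines: hzhke mduh teqh rcpc ipu nip czve tipyr kxxms uek oqpdp buur
Hunk 3: at line 7 remove [tipyr,kxxms,uek] add [dpjj,uwu,lfds] -> 12 lines: hzhke mduh teqh rcpc ipu nip czve dpjj uwu lfds oqpdp buur
Hunk 4: at line 2 remove [rcpc,ipu] add [poyif,jbrr,sxj] -> 13 lines: hzhke mduh teqh poyif jbrr sxj nip czve dpjj uwu lfds oqpdp buur
Hunk 5: at line 7 remove [dpjj] add [rat,wmlz] -> 14 lines: hzhke mduh teqh poyif jbrr sxj nip czve rat wmlz uwu lfds oqpdp buur
Final line count: 14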